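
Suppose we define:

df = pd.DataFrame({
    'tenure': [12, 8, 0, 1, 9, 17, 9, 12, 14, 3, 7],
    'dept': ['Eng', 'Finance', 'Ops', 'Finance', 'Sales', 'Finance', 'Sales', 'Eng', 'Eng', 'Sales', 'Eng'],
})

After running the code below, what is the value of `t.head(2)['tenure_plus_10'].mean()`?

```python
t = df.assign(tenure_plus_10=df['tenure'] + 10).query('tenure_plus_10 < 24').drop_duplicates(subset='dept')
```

20.0

add column tenure_plus_10 = df['tenure'] + 10:
    tenure     dept  tenure_plus_10
0       12      Eng              22
1        8  Finance              18
2        0      Ops              10
3        1  Finance              11
4        9    Sales              19
5       17  Finance              27
6        9    Sales              19
7       12      Eng              22
8       14      Eng              24
9        3    Sales              13
10       7      Eng              17
filter rows where tenure_plus_10 < 24:
    tenure     dept  tenure_plus_10
0       12      Eng              22
1        8  Finance              18
2        0      Ops              10
3        1  Finance              11
4        9    Sales              19
6        9    Sales              19
7       12      Eng              22
9        3    Sales              13
10       7      Eng              17
drop duplicate dept (keep=first):
   tenure     dept  tenure_plus_10
0      12      Eng              22
1       8  Finance              18
2       0      Ops              10
4       9    Sales              19
take first 2 rows:
   tenure     dept  tenure_plus_10
0      12      Eng              22
1       8  Finance              18
Reading off the mean of column 'tenure_plus_10', we get 20.0.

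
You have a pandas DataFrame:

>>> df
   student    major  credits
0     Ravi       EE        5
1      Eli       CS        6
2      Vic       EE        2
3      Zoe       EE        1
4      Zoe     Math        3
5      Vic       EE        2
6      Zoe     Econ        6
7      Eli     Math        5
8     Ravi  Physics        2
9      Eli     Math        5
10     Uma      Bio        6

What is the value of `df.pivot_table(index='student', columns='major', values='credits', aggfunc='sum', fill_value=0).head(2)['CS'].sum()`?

6

pivot: rows=student, cols=major, sum(credits):
major    Bio  CS  EE  Econ  Math  Physics
student                                  
Eli        0   6   0     0    10        0
Ravi       0   0   5     0     0        2
Uma        6   0   0     0     0        0
Vic        0   0   4     0     0        0
Zoe        0   0   1     6     3        0
take first 2 rows:
major    Bio  CS  EE  Econ  Math  Physics
student                                  
Eli        0   6   0     0    10        0
Ravi       0   0   5     0     0        2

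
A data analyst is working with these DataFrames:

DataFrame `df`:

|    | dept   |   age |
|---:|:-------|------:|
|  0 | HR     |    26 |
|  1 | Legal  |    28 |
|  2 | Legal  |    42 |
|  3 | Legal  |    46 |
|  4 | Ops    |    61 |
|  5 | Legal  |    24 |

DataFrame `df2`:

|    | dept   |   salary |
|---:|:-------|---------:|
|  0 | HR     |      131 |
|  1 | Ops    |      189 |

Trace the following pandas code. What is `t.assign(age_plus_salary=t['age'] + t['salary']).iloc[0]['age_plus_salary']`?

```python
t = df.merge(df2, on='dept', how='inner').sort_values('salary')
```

157

merge on 'dept' (how='inner') → 2 rows:
  dept  age  salary
0   HR   26     131
1  Ops   61     189
sort by salary:
  dept  age  salary
0   HR   26     131
1  Ops   61     189
add column age_plus_salary = t['age'] + t['salary']:
  dept  age  salary  age_plus_salary
0   HR   26     131              157
1  Ops   61     189              250
Hence 157.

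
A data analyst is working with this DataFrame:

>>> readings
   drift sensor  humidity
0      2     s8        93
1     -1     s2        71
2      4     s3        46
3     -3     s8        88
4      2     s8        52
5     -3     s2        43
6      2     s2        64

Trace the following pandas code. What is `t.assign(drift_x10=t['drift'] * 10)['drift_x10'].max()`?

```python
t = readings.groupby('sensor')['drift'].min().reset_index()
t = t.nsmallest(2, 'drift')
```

-30

group by sensor, min of drift:
sensor
s2   -3
s3    4
s8   -3
Name: drift, dtype: int64
reset_index():
  sensor  drift
0     s2     -3
1     s3      4
2     s8     -3
take 2 rows with smallest drift:
  sensor  drift
0     s2     -3
2     s8     -3
add column drift_x10 = t['drift'] * 10:
  sensor  drift  drift_x10
0     s2     -3        -30
2     s8     -3        -30
So max() = -30.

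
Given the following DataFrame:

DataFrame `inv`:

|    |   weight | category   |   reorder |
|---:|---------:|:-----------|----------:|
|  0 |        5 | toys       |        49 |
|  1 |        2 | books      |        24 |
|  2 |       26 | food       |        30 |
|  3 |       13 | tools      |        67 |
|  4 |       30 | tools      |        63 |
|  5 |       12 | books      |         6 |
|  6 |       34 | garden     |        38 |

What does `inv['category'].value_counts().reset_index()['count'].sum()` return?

7

value_counts of category:
category
books     2
tools     2
toys      1
food      1
garden    1
Name: count, dtype: int64
reset_index():
  category  count
0    books      2
1    tools      2
2     toys      1
3     food      1
4   garden      1
sum of column 'count' → 7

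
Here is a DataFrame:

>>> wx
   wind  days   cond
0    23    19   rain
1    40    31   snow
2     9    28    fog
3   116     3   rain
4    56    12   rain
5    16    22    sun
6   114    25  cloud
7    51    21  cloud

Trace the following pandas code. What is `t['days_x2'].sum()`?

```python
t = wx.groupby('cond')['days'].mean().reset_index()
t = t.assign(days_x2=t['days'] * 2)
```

group by cond, mean of days:
cond
cloud    23.000000
fog      28.000000
rain     11.333333
snow     31.000000
sun      22.000000
Name: days, dtype: float64
reset_index():
    cond       days
0  cloud  23.000000
1    fog  28.000000
2   rain  11.333333
3   snow  31.000000
4    sun  22.000000
add column days_x2 = t['days'] * 2:
    cond       days    days_x2
0  cloud  23.000000  46.000000
1    fog  28.000000  56.000000
2   rain  11.333333  22.666667
3   snow  31.000000  62.000000
4    sun  22.000000  44.000000
Finally, sum of column 'days_x2' = 230.666666667.

230.666666667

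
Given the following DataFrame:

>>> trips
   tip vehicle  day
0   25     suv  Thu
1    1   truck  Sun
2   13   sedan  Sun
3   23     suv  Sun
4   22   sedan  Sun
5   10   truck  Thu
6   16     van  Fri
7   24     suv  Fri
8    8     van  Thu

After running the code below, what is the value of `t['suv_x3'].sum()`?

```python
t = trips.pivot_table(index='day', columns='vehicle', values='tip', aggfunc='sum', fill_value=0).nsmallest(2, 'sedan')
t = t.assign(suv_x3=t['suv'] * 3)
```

147

pivot: rows=day, cols=vehicle, sum(tip):
vehicle  sedan  suv  truck  van
day                            
Fri          0   24      0   16
Sun         35   23      1    0
Thu          0   25     10    8
take 2 rows with smallest sedan:
vehicle  sedan  suv  truck  van
day                            
Fri          0   24      0   16
Thu          0   25     10    8
add column suv_x3 = t['suv'] * 3:
vehicle  sedan  suv  truck  van  suv_x3
day                                    
Fri          0   24      0   16      72
Thu          0   25     10    8      75
Hence 147.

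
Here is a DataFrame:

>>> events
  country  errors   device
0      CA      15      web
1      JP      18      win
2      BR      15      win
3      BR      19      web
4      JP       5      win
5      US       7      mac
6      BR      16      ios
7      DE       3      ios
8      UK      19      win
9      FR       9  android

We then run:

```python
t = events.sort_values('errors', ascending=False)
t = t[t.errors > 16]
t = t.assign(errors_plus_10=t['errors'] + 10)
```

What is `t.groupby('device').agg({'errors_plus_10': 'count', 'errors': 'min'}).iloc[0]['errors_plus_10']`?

1

sort by errors descending:
  country  errors   device
3      BR      19      web
8      UK      19      win
1      JP      18      win
6      BR      16      ios
0      CA      15      web
2      BR      15      win
9      FR       9  android
5      US       7      mac
4      JP       5      win
7      DE       3      ios
filter rows where errors > 16:
  country  errors device
3      BR      19    web
8      UK      19    win
1      JP      18    win
add column errors_plus_10 = t['errors'] + 10:
  country  errors device  errors_plus_10
3      BR      19    web              29
8      UK      19    win              29
1      JP      18    win              28
group by device: count(errors_plus_10), min(errors):
        errors_plus_10  errors
device                        
web                  1      19
win                  2      18
Hence 1.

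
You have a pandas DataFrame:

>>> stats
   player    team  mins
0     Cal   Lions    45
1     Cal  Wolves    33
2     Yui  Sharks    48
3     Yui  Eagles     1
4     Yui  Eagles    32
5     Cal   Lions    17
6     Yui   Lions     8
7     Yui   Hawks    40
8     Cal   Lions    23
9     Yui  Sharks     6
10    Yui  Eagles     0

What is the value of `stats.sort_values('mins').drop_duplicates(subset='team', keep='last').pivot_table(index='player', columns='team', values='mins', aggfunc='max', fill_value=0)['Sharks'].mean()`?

24.0

sort by mins:
   player    team  mins
10    Yui  Eagles     0
3     Yui  Eagles     1
9     Yui  Sharks     6
6     Yui   Lions     8
5     Cal   Lions    17
8     Cal   Lions    23
4     Yui  Eagles    32
1     Cal  Wolves    33
7     Yui   Hawks    40
0     Cal   Lions    45
2     Yui  Sharks    48
drop duplicate team (keep=last):
  player    team  mins
4    Yui  Eagles    32
1    Cal  Wolves    33
7    Yui   Hawks    40
0    Cal   Lions    45
2    Yui  Sharks    48
pivot: rows=player, cols=team, max(mins):
team    Eagles  Hawks  Lions  Sharks  Wolves
player                                      
Cal          0      0     45       0      33
Yui         32     40      0      48       0
Taking the mean of column 'Sharks' gives 24.0.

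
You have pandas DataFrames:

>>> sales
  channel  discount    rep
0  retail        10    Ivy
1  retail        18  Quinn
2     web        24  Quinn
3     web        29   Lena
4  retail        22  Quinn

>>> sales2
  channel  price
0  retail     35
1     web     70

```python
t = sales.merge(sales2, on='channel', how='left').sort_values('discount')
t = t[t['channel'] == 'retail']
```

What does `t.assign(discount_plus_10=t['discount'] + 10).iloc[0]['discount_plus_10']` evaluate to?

20

merge on 'channel' (how='left') → 5 rows:
  channel  discount    rep  price
0  retail        10    Ivy     35
1  retail        18  Quinn     35
2     web        24  Quinn     70
3     web        29   Lena     70
4  retail        22  Quinn     35
sort by discount:
  channel  discount    rep  price
0  retail        10    Ivy     35
1  retail        18  Quinn     35
4  retail        22  Quinn     35
2     web        24  Quinn     70
3     web        29   Lena     70
filter rows where channel == 'retail':
  channel  discount    rep  price
0  retail        10    Ivy     35
1  retail        18  Quinn     35
4  retail        22  Quinn     35
add column discount_plus_10 = t['discount'] + 10:
  channel  discount    rep  price  discount_plus_10
0  retail        10    Ivy     35                20
1  retail        18  Quinn     35                28
4  retail        22  Quinn     35                32
The value at position 0, column 'discount_plus_10' is 20.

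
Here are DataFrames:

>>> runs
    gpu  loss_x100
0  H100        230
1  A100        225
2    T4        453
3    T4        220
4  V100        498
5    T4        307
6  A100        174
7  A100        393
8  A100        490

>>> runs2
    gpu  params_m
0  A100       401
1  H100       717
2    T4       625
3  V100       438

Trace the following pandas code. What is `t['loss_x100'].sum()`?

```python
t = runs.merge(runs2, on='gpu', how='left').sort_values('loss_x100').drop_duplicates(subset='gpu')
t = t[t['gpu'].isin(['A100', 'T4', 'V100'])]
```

892

merge on 'gpu' (how='left') → 9 rows:
    gpu  loss_x100  params_m
0  H100        230       717
1  A100        225       401
2    T4        453       625
3    T4        220       625
4  V100        498       438
5    T4        307       625
6  A100        174       401
7  A100        393       401
8  A100        490       401
sort by loss_x100:
    gpu  loss_x100  params_m
6  A100        174       401
3    T4        220       625
1  A100        225       401
0  H100        230       717
5    T4        307       625
7  A100        393       401
2    T4        453       625
8  A100        490       401
4  V100        498       438
drop duplicate gpu (keep=first):
    gpu  loss_x100  params_m
6  A100        174       401
3    T4        220       625
0  H100        230       717
4  V100        498       438
filter rows where gpu in ['A100', 'T4', 'V100']:
    gpu  loss_x100  params_m
6  A100        174       401
3    T4        220       625
4  V100        498       438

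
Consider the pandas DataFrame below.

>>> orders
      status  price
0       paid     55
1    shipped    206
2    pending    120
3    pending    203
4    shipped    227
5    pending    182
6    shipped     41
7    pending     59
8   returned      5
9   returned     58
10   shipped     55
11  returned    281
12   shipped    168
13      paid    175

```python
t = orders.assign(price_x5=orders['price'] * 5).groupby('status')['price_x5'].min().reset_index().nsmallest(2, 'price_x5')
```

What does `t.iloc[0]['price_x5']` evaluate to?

25

add column price_x5 = orders['price'] * 5:
      status  price  price_x5
0       paid     55       275
1    shipped    206      1030
2    pending    120       600
3    pending    203      1015
4    shipped    227      1135
5    pending    182       910
6    shipped     41       205
7    pending     59       295
8   returned      5        25
9   returned     58       290
10   shipped     55       275
11  returned    281      1405
12   shipped    168       840
13      paid    175       875
group by status, min of price_x5:
status
paid        275
pending     295
returned     25
shipped     205
Name: price_x5, dtype: int64
reset_index():
     status  price_x5
0      paid       275
1   pending       295
2  returned        25
3   shipped       205
take 2 rows with smallest price_x5:
     status  price_x5
2  returned        25
3   shipped       205
Hence 25.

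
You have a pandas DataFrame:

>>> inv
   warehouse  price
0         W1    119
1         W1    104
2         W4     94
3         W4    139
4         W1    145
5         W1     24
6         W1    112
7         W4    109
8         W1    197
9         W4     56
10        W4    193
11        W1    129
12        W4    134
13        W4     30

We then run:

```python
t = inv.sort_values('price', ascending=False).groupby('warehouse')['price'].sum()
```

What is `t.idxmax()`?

sort by price descending:
   warehouse  price
8         W1    197
10        W4    193
4         W1    145
3         W4    139
12        W4    134
11        W1    129
0         W1    119
6         W1    112
7         W4    109
1         W1    104
2         W4     94
9         W4     56
13        W4     30
5         W1     24
group by warehouse, sum of price:
warehouse
W1    830
W4    755
Name: price, dtype: int64
label with the largest value → W1

W1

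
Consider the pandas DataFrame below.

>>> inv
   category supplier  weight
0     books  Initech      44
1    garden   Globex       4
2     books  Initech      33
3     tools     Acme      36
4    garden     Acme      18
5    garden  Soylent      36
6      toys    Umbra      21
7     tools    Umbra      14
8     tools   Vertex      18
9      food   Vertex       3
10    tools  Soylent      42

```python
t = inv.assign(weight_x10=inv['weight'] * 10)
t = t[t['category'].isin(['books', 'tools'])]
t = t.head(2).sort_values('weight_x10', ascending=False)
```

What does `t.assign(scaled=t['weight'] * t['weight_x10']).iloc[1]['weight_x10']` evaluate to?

add column weight_x10 = inv['weight'] * 10:
   category supplier  weight  weight_x10
0     books  Initech      44         440
1    garden   Globex       4          40
2     books  Initech      33         330
3     tools     Acme      36         360
4    garden     Acme      18         180
5    garden  Soylent      36         360
6      toys    Umbra      21         210
7     tools    Umbra      14         140
8     tools   Vertex      18         180
9      food   Vertex       3          30
10    tools  Soylent      42         420
filter rows where category in ['books', 'tools']:
   category supplier  weight  weight_x10
0     books  Initech      44         440
2     books  Initech      33         330
3     tools     Acme      36         360
7     tools    Umbra      14         140
8     tools   Vertex      18         180
10    tools  Soylent      42         420
take first 2 rows:
  category supplier  weight  weight_x10
0    books  Initech      44         440
2    books  Initech      33         330
sort by weight_x10 descending:
  category supplier  weight  weight_x10
0    books  Initech      44         440
2    books  Initech      33         330
add column scaled = t['weight'] * t['weight_x10']:
  category supplier  weight  weight_x10  scaled
0    books  Initech      44         440   19360
2    books  Initech      33         330   10890
The value at position 1, column 'weight_x10' is 330.

330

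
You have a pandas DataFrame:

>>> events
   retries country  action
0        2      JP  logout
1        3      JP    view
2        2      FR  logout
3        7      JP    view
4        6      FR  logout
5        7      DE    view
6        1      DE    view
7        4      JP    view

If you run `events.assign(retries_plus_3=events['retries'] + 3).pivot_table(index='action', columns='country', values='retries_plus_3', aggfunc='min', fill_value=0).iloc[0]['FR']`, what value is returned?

add column retries_plus_3 = events['retries'] + 3:
   retries country  action  retries_plus_3
0        2      JP  logout               5
1        3      JP    view               6
2        2      FR  logout               5
3        7      JP    view              10
4        6      FR  logout               9
5        7      DE    view              10
6        1      DE    view               4
7        4      JP    view               7
pivot: rows=action, cols=country, min(retries_plus_3):
country  DE  FR  JP
action             
logout    0   5   5
view      4   0   6

5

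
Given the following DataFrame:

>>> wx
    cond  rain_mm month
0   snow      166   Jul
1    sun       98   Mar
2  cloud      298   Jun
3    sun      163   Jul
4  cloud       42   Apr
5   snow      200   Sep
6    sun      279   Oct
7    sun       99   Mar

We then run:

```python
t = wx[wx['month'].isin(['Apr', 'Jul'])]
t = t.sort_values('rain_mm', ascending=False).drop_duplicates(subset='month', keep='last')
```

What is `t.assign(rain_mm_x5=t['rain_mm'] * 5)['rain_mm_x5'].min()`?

210

filter rows where month in ['Apr', 'Jul']:
    cond  rain_mm month
0   snow      166   Jul
3    sun      163   Jul
4  cloud       42   Apr
sort by rain_mm descending:
    cond  rain_mm month
0   snow      166   Jul
3    sun      163   Jul
4  cloud       42   Apr
drop duplicate month (keep=last):
    cond  rain_mm month
3    sun      163   Jul
4  cloud       42   Apr
add column rain_mm_x5 = t['rain_mm'] * 5:
    cond  rain_mm month  rain_mm_x5
3    sun      163   Jul         815
4  cloud       42   Apr         210
The min of column 'rain_mm_x5' is 210.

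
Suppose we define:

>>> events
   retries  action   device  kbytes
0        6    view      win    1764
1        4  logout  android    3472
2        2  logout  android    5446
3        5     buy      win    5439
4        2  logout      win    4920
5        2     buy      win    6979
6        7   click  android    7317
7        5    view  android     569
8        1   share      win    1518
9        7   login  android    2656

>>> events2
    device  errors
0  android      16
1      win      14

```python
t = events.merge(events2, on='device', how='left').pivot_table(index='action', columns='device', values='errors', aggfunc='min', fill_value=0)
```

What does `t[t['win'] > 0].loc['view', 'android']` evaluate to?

16

merge on 'device' (how='left') → 10 rows:
   retries  action   device  kbytes  errors
0        6    view      win    1764      14
1        4  logout  android    3472      16
2        2  logout  android    5446      16
3        5     buy      win    5439      14
4        2  logout      win    4920      14
5        2     buy      win    6979      14
6        7   click  android    7317      16
7        5    view  android     569      16
8        1   share      win    1518      14
9        7   login  android    2656      16
pivot: rows=action, cols=device, min(errors):
device  android  win
action              
buy           0   14
click        16    0
login        16    0
logout       16   14
share         0   14
view         16   14
filter rows where win > 0:
device  android  win
action              
buy           0   14
logout       16   14
share         0   14
view         16   14
Hence 16.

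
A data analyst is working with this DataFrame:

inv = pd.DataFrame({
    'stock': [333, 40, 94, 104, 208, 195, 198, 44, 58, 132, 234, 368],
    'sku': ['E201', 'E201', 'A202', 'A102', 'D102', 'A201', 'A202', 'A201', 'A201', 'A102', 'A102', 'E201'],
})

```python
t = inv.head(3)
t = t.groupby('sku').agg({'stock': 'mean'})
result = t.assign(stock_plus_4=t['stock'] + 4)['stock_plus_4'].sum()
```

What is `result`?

288.5

take first 3 rows:
   stock   sku
0    333  E201
1     40  E201
2     94  A202
group by sku, mean of stock:
      stock
sku        
A202   94.0
E201  186.5
add column stock_plus_4 = t['stock'] + 4:
      stock  stock_plus_4
sku                      
A202   94.0          98.0
E201  186.5         190.5
The sum of column 'stock_plus_4' is 288.5.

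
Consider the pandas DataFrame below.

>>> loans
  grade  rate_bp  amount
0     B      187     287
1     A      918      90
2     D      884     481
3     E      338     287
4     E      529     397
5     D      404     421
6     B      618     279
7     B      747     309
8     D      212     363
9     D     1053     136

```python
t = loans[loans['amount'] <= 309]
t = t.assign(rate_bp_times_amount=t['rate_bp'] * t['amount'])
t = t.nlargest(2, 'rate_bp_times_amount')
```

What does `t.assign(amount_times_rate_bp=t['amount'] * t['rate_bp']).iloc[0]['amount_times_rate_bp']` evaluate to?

filter rows where amount <= 309:
  grade  rate_bp  amount
0     B      187     287
1     A      918      90
3     E      338     287
6     B      618     279
7     B      747     309
9     D     1053     136
add column rate_bp_times_amount = t['rate_bp'] * t['amount']:
  grade  rate_bp  amount  rate_bp_times_amount
0     B      187     287                 53669
1     A      918      90                 82620
3     E      338     287                 97006
6     B      618     279                172422
7     B      747     309                230823
9     D     1053     136                143208
take 2 rows with largest rate_bp_times_amount:
  grade  rate_bp  amount  rate_bp_times_amount
7     B      747     309                230823
6     B      618     279                172422
add column amount_times_rate_bp = t['amount'] * t['rate_bp']:
  grade  rate_bp  amount  rate_bp_times_amount  amount_times_rate_bp
7     B      747     309                230823                230823
6     B      618     279                172422                172422
Taking the value at position 0, column 'amount_times_rate_bp' gives 230823.

230823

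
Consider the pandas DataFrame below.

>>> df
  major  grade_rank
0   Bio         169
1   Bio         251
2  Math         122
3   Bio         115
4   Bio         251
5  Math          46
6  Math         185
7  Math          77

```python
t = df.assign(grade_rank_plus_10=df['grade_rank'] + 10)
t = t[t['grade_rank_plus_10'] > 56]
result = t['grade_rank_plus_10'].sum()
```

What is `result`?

add column grade_rank_plus_10 = df['grade_rank'] + 10:
  major  grade_rank  grade_rank_plus_10
0   Bio         169                 179
1   Bio         251                 261
2  Math         122                 132
3   Bio         115                 125
4   Bio         251                 261
5  Math          46                  56
6  Math         185                 195
7  Math          77                  87
filter rows where grade_rank_plus_10 > 56:
  major  grade_rank  grade_rank_plus_10
0   Bio         169                 179
1   Bio         251                 261
2  Math         122                 132
3   Bio         115                 125
4   Bio         251                 261
6  Math         185                 195
7  Math          77                  87
Reading off the sum of column 'grade_rank_plus_10', we get 1240.

1240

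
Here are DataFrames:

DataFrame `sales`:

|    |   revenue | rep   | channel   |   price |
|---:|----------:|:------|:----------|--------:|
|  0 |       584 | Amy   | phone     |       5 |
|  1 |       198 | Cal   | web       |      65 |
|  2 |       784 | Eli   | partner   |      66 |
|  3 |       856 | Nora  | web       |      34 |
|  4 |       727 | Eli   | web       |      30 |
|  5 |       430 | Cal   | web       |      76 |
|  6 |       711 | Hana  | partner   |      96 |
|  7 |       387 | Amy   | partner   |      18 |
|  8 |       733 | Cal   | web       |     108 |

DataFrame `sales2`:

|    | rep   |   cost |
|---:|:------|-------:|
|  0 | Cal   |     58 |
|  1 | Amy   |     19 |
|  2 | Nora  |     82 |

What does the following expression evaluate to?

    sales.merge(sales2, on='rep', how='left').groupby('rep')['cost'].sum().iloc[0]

38.0

merge on 'rep' (how='left') → 9 rows:
   revenue   rep  channel  price  cost
0      584   Amy    phone      5  19.0
1      198   Cal      web     65  58.0
2      784   Eli  partner     66   NaN
3      856  Nora      web     34  82.0
4      727   Eli      web     30   NaN
5      430   Cal      web     76  58.0
6      711  Hana  partner     96   NaN
7      387   Amy  partner     18  19.0
8      733   Cal      web    108  58.0
group by rep, sum of cost:
rep
Amy      38.0
Cal     174.0
Eli       0.0
Hana      0.0
Nora     82.0
Name: cost, dtype: float64
Taking the value at position 0 gives 38.0.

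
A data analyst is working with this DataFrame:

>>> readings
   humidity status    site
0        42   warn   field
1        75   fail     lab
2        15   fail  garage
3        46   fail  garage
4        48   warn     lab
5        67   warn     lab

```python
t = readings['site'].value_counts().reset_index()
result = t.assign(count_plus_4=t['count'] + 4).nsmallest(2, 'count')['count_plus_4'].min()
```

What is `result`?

5

value_counts of site:
site
lab       3
garage    2
field     1
Name: count, dtype: int64
reset_index():
     site  count
0     lab      3
1  garage      2
2   field      1
add column count_plus_4 = t['count'] + 4:
     site  count  count_plus_4
0     lab      3             7
1  garage      2             6
2   field      1             5
take 2 rows with smallest count:
     site  count  count_plus_4
2   field      1             5
1  garage      2             6
Finally, min of column 'count_plus_4' = 5.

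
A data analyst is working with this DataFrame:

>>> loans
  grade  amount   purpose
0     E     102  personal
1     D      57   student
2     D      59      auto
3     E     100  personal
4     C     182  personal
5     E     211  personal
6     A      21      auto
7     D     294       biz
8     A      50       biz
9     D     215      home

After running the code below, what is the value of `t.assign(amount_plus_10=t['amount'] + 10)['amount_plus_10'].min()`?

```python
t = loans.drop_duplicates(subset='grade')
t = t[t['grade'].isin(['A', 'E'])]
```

drop duplicate grade (keep=first):
  grade  amount   purpose
0     E     102  personal
1     D      57   student
4     C     182  personal
6     A      21      auto
filter rows where grade in ['A', 'E']:
  grade  amount   purpose
0     E     102  personal
6     A      21      auto
add column amount_plus_10 = t['amount'] + 10:
  grade  amount   purpose  amount_plus_10
0     E     102  personal             112
6     A      21      auto              31
The min of column 'amount_plus_10' is 31.

31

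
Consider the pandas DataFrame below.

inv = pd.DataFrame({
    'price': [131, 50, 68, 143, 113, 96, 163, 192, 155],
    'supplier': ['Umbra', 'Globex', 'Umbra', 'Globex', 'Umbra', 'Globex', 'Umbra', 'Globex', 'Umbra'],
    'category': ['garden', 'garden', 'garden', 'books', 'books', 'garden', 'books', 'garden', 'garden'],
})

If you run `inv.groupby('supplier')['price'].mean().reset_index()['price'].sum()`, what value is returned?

246.25

group by supplier, mean of price:
supplier
Globex    120.25
Umbra     126.00
Name: price, dtype: float64
reset_index():
  supplier   price
0   Globex  120.25
1    Umbra  126.00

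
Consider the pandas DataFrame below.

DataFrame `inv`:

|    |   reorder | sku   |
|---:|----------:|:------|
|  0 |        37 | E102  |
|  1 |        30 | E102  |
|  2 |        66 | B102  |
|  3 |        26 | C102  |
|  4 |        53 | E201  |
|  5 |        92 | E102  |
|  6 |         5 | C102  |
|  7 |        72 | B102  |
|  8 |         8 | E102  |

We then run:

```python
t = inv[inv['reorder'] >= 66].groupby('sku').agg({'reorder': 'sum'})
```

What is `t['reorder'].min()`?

92

filter rows where reorder >= 66:
   reorder   sku
2       66  B102
5       92  E102
7       72  B102
group by sku, sum of reorder:
      reorder
sku          
B102      138
E102       92
Finally, min of column 'reorder' = 92.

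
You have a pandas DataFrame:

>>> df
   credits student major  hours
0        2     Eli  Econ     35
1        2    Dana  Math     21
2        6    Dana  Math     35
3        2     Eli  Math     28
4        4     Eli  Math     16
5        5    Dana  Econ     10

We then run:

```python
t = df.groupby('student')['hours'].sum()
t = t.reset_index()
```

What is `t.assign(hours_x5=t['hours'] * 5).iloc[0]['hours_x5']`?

group by student, sum of hours:
student
Dana    66
Eli     79
Name: hours, dtype: int64
reset_index():
  student  hours
0    Dana     66
1     Eli     79
add column hours_x5 = t['hours'] * 5:
  student  hours  hours_x5
0    Dana     66       330
1     Eli     79       395
Taking the value at position 0, column 'hours_x5' gives 330.

330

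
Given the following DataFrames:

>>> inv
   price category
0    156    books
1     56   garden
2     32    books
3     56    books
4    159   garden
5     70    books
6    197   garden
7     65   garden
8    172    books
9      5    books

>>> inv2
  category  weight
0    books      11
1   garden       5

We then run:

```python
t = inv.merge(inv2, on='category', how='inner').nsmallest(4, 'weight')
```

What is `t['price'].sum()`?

477

merge on 'category' (how='inner') → 10 rows:
   price category  weight
0    156    books      11
1     56   garden       5
2     32    books      11
3     56    books      11
4    159   garden       5
5     70    books      11
6    197   garden       5
7     65   garden       5
8    172    books      11
9      5    books      11
take 4 rows with smallest weight:
   price category  weight
1     56   garden       5
4    159   garden       5
6    197   garden       5
7     65   garden       5
Hence 477.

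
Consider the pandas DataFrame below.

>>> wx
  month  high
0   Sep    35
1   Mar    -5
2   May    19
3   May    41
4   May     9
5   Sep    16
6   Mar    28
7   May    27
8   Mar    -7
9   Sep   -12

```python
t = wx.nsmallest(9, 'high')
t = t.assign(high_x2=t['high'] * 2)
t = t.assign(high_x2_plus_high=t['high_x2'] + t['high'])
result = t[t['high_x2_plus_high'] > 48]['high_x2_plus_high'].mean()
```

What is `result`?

take 9 rows with smallest high:
  month  high
9   Sep   -12
8   Mar    -7
1   Mar    -5
4   May     9
5   Sep    16
2   May    19
7   May    27
6   Mar    28
0   Sep    35
add column high_x2 = t['high'] * 2:
  month  high  high_x2
9   Sep   -12      -24
8   Mar    -7      -14
1   Mar    -5      -10
4   May     9       18
5   Sep    16       32
2   May    19       38
7   May    27       54
6   Mar    28       56
0   Sep    35       70
add column high_x2_plus_high = t['high_x2'] + t['high']:
  month  high  high_x2  high_x2_plus_high
9   Sep   -12      -24                -36
8   Mar    -7      -14                -21
1   Mar    -5      -10                -15
4   May     9       18                 27
5   Sep    16       32                 48
2   May    19       38                 57
7   May    27       54                 81
6   Mar    28       56                 84
0   Sep    35       70                105
filter rows where high_x2_plus_high > 48:
  month  high  high_x2  high_x2_plus_high
2   May    19       38                 57
7   May    27       54                 81
6   Mar    28       56                 84
0   Sep    35       70                105

81.75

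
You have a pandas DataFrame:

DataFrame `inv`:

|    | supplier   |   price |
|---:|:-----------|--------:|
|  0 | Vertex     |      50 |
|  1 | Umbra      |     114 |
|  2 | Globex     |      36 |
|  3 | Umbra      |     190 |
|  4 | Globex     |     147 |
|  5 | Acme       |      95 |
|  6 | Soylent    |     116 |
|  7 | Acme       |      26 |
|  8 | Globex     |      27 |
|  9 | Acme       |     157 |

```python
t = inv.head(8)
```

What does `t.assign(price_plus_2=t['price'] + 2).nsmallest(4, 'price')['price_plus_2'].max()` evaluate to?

take first 8 rows:
  supplier  price
0   Vertex     50
1    Umbra    114
2   Globex     36
3    Umbra    190
4   Globex    147
5     Acme     95
6  Soylent    116
7     Acme     26
add column price_plus_2 = t['price'] + 2:
  supplier  price  price_plus_2
0   Vertex     50            52
1    Umbra    114           116
2   Globex     36            38
3    Umbra    190           192
4   Globex    147           149
5     Acme     95            97
6  Soylent    116           118
7     Acme     26            28
take 4 rows with smallest price:
  supplier  price  price_plus_2
7     Acme     26            28
2   Globex     36            38
0   Vertex     50            52
5     Acme     95            97
Finally, max of column 'price_plus_2' = 97.

97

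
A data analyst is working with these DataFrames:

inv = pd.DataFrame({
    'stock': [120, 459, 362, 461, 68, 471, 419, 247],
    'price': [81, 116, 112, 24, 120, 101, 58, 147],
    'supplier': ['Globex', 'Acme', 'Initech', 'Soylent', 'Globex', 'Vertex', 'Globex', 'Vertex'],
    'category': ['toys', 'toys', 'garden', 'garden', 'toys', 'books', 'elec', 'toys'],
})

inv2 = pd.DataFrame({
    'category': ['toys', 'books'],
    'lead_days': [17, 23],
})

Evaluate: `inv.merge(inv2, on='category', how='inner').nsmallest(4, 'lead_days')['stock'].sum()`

merge on 'category' (how='inner') → 5 rows:
   stock  price supplier category  lead_days
0    120     81   Globex     toys         17
1    459    116     Acme     toys         17
2     68    120   Globex     toys         17
3    471    101   Vertex    books         23
4    247    147   Vertex     toys         17
take 4 rows with smallest lead_days:
   stock  price supplier category  lead_days
0    120     81   Globex     toys         17
1    459    116     Acme     toys         17
2     68    120   Globex     toys         17
4    247    147   Vertex     toys         17
So sum() = 894.

894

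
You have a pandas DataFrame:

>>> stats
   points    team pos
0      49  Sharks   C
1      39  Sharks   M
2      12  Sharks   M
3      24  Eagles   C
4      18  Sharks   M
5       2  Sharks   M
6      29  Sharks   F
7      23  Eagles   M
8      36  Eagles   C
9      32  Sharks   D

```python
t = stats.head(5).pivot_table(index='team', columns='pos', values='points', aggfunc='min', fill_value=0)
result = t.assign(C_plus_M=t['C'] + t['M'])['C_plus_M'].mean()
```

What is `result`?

42.5

take first 5 rows:
   points    team pos
0      49  Sharks   C
1      39  Sharks   M
2      12  Sharks   M
3      24  Eagles   C
4      18  Sharks   M
pivot: rows=team, cols=pos, min(points):
pos      C   M
team          
Eagles  24   0
Sharks  49  12
add column C_plus_M = t['C'] + t['M']:
pos      C   M  C_plus_M
team                    
Eagles  24   0        24
Sharks  49  12        61
mean of column 'C_plus_M' → 42.5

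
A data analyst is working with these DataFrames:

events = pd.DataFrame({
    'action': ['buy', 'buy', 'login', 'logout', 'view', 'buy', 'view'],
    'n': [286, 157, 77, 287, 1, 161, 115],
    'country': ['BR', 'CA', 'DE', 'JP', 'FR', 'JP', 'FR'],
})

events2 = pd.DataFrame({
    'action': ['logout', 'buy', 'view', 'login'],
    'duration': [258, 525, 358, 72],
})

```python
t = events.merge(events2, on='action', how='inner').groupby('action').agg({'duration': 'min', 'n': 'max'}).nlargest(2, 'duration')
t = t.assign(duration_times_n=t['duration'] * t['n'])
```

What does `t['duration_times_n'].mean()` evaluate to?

merge on 'action' (how='inner') → 7 rows:
   action    n country  duration
0     buy  286      BR       525
1     buy  157      CA       525
2   login   77      DE        72
3  logout  287      JP       258
4    view    1      FR       358
5     buy  161      JP       525
6    view  115      FR       358
group by action: min(duration), max(n):
        duration    n
action               
buy          525  286
login         72   77
logout       258  287
view         358  115
take 2 rows with largest duration:
        duration    n
action               
buy          525  286
view         358  115
add column duration_times_n = t['duration'] * t['n']:
        duration    n  duration_times_n
action                                 
buy          525  286            150150
view         358  115             41170
The mean of column 'duration_times_n' is 95660.0.

95660.0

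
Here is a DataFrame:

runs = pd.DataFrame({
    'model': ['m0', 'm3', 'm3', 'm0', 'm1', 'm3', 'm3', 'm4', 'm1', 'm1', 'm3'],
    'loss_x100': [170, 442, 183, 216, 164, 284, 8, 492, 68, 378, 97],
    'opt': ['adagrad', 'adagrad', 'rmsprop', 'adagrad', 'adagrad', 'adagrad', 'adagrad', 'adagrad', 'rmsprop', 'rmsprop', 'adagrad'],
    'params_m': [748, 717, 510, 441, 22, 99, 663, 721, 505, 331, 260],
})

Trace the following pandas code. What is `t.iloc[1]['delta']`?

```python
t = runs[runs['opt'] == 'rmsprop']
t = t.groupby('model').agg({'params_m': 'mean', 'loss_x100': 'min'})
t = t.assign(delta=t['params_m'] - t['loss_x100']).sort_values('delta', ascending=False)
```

filter rows where opt == 'rmsprop':
  model  loss_x100      opt  params_m
2    m3        183  rmsprop       510
8    m1         68  rmsprop       505
9    m1        378  rmsprop       331
group by model: mean(params_m), min(loss_x100):
       params_m  loss_x100
model                     
m1        418.0         68
m3        510.0        183
add column delta = t['params_m'] - t['loss_x100']:
       params_m  loss_x100  delta
model                            
m1        418.0         68  350.0
m3        510.0        183  327.0
sort by delta descending:
       params_m  loss_x100  delta
model                            
m1        418.0         68  350.0
m3        510.0        183  327.0
So iloc[1]['delta'] = 327.0.

327.0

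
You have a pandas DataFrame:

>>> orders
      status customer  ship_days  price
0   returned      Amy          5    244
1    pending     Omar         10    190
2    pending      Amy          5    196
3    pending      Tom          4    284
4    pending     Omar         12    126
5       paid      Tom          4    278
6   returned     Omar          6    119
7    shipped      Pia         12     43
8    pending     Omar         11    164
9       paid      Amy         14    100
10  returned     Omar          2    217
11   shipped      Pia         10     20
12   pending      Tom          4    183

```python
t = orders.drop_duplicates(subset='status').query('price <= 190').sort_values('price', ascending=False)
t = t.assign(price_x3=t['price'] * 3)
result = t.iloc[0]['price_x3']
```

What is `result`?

570

drop duplicate status (keep=first):
     status customer  ship_days  price
0  returned      Amy          5    244
1   pending     Omar         10    190
5      paid      Tom          4    278
7   shipped      Pia         12     43
filter rows where price <= 190:
    status customer  ship_days  price
1  pending     Omar         10    190
7  shipped      Pia         12     43
sort by price descending:
    status customer  ship_days  price
1  pending     Omar         10    190
7  shipped      Pia         12     43
add column price_x3 = t['price'] * 3:
    status customer  ship_days  price  price_x3
1  pending     Omar         10    190       570
7  shipped      Pia         12     43       129
Taking the value at position 0, column 'price_x3' gives 570.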